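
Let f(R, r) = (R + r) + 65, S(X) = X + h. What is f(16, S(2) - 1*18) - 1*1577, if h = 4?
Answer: -1508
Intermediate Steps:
S(X) = 4 + X (S(X) = X + 4 = 4 + X)
f(R, r) = 65 + R + r
f(16, S(2) - 1*18) - 1*1577 = (65 + 16 + ((4 + 2) - 1*18)) - 1*1577 = (65 + 16 + (6 - 18)) - 1577 = (65 + 16 - 12) - 1577 = 69 - 1577 = -1508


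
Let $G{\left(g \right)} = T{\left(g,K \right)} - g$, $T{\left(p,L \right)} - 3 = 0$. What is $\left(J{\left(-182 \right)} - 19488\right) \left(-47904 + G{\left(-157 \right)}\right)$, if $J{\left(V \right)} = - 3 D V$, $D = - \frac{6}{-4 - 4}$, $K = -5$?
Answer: $910883904$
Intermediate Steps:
$T{\left(p,L \right)} = 3$ ($T{\left(p,L \right)} = 3 + 0 = 3$)
$D = \frac{3}{4}$ ($D = - \frac{6}{-4 - 4} = - \frac{6}{-8} = \left(-6\right) \left(- \frac{1}{8}\right) = \frac{3}{4} \approx 0.75$)
$J{\left(V \right)} = - \frac{9 V}{4}$ ($J{\left(V \right)} = \left(-3\right) \frac{3}{4} V = - \frac{9 V}{4}$)
$G{\left(g \right)} = 3 - g$
$\left(J{\left(-182 \right)} - 19488\right) \left(-47904 + G{\left(-157 \right)}\right) = \left(\left(- \frac{9}{4}\right) \left(-182\right) - 19488\right) \left(-47904 + \left(3 - -157\right)\right) = \left(\frac{819}{2} - 19488\right) \left(-47904 + \left(3 + 157\right)\right) = - \frac{38157 \left(-47904 + 160\right)}{2} = \left(- \frac{38157}{2}\right) \left(-47744\right) = 910883904$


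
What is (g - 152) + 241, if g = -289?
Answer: -200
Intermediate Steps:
(g - 152) + 241 = (-289 - 152) + 241 = -441 + 241 = -200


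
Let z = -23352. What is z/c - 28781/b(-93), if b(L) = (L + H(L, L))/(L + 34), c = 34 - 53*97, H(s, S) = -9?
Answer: -509982797/30642 ≈ -16643.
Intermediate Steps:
c = -5107 (c = 34 - 5141 = -5107)
b(L) = (-9 + L)/(34 + L) (b(L) = (L - 9)/(L + 34) = (-9 + L)/(34 + L))
z/c - 28781/b(-93) = -23352/(-5107) - 28781*(34 - 93)/(-9 - 93) = -23352*(-1/5107) - 28781/(-102/(-59)) = 23352/5107 - 28781/((-1/59*(-102))) = 23352/5107 - 28781/102/59 = 23352/5107 - 28781*59/102 = 23352/5107 - 99887/6 = -509982797/30642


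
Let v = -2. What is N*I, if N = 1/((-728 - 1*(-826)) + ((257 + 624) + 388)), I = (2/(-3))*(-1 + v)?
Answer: 2/1367 ≈ 0.0014631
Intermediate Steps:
I = 2 (I = (2/(-3))*(-1 - 2) = (2*(-⅓))*(-3) = -⅔*(-3) = 2)
N = 1/1367 (N = 1/((-728 + 826) + (881 + 388)) = 1/(98 + 1269) = 1/1367 ≈ 0.00073153)
N*I = (1/1367)*2 = 2/1367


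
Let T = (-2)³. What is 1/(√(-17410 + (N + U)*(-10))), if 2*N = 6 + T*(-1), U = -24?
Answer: -I*√4310/8620 ≈ -0.0076161*I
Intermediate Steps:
T = -8
N = 7 (N = (6 - 8*(-1))/2 = (6 + 8)/2 = (½)*14 = 7)
1/(√(-17410 + (N + U)*(-10))) = 1/(√(-17410 + (7 - 24)*(-10))) = 1/(√(-17410 - 17*(-10))) = 1/(√(-17410 + 170)) = 1/(√(-17240)) = 1/(2*I*√4310) = -I*√4310/8620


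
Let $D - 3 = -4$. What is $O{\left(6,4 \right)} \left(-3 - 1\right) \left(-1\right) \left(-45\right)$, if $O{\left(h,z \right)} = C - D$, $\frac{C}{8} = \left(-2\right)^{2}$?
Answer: $-5940$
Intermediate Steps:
$D = -1$ ($D = 3 - 4 = -1$)
$C = 32$ ($C = 8 \left(-2\right)^{2} = 8 \cdot 4 = 32$)
$O{\left(h,z \right)} = 33$ ($O{\left(h,z \right)} = 32 - -1 = 32 + 1 = 33$)
$O{\left(6,4 \right)} \left(-3 - 1\right) \left(-1\right) \left(-45\right) = 33 \left(-3 - 1\right) \left(-1\right) \left(-45\right) = 33 \left(\left(-4\right) \left(-1\right)\right) \left(-45\right) = 33 \cdot 4 \left(-45\right) = 132 \left(-45\right) = -5940$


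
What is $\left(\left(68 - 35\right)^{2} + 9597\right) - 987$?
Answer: $9699$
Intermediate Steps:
$\left(\left(68 - 35\right)^{2} + 9597\right) - 987 = \left(33^{2} + 9597\right) - 987 = \left(1089 + 9597\right) - 987 = 10686 - 987 = 9699$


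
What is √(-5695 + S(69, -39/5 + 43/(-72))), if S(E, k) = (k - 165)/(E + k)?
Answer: I*√2712076462446/21817 ≈ 75.484*I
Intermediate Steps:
S(E, k) = (-165 + k)/(E + k)
√(-5695 + S(69, -39/5 + 43/(-72))) = √(-5695 + (-165 + (-39/5 + 43/(-72)))/(69 + (-39/5 + 43/(-72)))) = √(-5695 + (-165 + (-39*⅕ + 43*(-1/72)))/(69 + (-39*⅕ + 43*(-1/72)))) = √(-5695 + (-165 + (-39/5 - 43/72))/(69 + (-39/5 - 43/72))) = √(-5695 + (-165 - 3023/360)/(69 - 3023/360)) = √(-5695 - 62423/360/(21817/360)) = √(-5695 + (360/21817)*(-62423/360)) = √(-5695 - 62423/21817) = √(-124310238/21817) = I*√2712076462446/21817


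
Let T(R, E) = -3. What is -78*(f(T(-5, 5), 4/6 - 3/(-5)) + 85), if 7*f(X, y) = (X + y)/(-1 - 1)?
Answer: -232388/35 ≈ -6639.7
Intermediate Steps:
f(X, y) = -X/14 - y/14 (f(X, y) = ((X + y)/(-1 - 1))/7 = ((X + y)/(-2))/7 = ((X + y)*(-1/2))/7 = (-X/2 - y/2)/7 = -X/14 - y/14)
-78*(f(T(-5, 5), 4/6 - 3/(-5)) + 85) = -78*((-1/14*(-3) - (4/6 - 3/(-5))/14) + 85) = -78*((3/14 - (4*(1/6) - 3*(-1/5))/14) + 85) = -78*((3/14 - (2/3 + 3/5)/14) + 85) = -78*((3/14 - 1/14*19/15) + 85) = -78*((3/14 - 19/210) + 85) = -78*(13/105 + 85) = -78*8938/105 = -232388/35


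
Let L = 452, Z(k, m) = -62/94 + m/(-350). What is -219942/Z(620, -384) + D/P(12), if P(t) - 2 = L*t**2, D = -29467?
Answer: -117749409867233/234258910 ≈ -5.0265e+5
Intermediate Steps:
Z(k, m) = -31/47 - m/350 (Z(k, m) = -62*1/94 + m*(-1/350) = -31/47 - m/350)
P(t) = 2 + 452*t**2
-219942/Z(620, -384) + D/P(12) = -219942/(-31/47 - 1/350*(-384)) - 29467/(2 + 452*12**2) = -219942/(-31/47 + 192/175) - 29467/(2 + 452*144) = -219942/3599/8225 - 29467/(2 + 65088) = -219942*8225/3599 - 29467/65090 = -1809022950/3599 - 29467*1/65090 = -1809022950/3599 - 29467/65090 = -117749409867233/234258910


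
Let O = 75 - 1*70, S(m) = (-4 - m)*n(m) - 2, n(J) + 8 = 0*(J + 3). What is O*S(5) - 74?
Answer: 276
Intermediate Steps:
n(J) = -8 (n(J) = -8 + 0*(J + 3) = -8 + 0*(3 + J) = -8 + 0 = -8)
S(m) = 30 + 8*m (S(m) = (-4 - m)*(-8) - 2 = (32 + 8*m) - 2 = 30 + 8*m)
O = 5 (O = 75 - 70 = 5)
O*S(5) - 74 = 5*(30 + 8*5) - 74 = 5*(30 + 40) - 74 = 5*70 - 74 = 350 - 74 = 276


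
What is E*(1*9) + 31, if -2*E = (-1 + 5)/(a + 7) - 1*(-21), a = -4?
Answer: -139/2 ≈ -69.500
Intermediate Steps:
E = -67/6 (E = -((-1 + 5)/(-4 + 7) - 1*(-21))/2 = -(4/3 + 21)/2 = -½*67/3 = -67/6 ≈ -11.167)
E*(1*9) + 31 = -67*9/6 + 31 = -67/6*9 + 31 = -201/2 + 31 = -139/2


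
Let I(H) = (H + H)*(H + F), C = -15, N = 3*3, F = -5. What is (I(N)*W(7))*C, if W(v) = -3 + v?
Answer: -4320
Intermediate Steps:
N = 9
I(H) = 2*H*(-5 + H) (I(H) = (H + H)*(H - 5) = (2*H)*(-5 + H) = 2*H*(-5 + H))
(I(N)*W(7))*C = ((2*9*(-5 + 9))*(-3 + 7))*(-15) = ((2*9*4)*4)*(-15) = (72*4)*(-15) = 288*(-15) = -4320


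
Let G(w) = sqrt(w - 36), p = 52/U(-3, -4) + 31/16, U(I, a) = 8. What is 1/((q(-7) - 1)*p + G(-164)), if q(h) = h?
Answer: -54/3805 - 8*I*sqrt(2)/3805 ≈ -0.014192 - 0.0029734*I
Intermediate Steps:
p = 135/16 (p = 52/8 + 31/16 = 52*(1/8) + 31*(1/16) = 13/2 + 31/16 = 135/16 ≈ 8.4375)
G(w) = sqrt(-36 + w)
1/((q(-7) - 1)*p + G(-164)) = 1/((-7 - 1)*(135/16) + sqrt(-36 - 164)) = 1/(-8*135/16 + sqrt(-200)) = 1/(-135/2 + 10*I*sqrt(2))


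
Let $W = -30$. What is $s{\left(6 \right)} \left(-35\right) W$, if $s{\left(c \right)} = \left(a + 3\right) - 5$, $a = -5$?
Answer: $-7350$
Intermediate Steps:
$s{\left(c \right)} = -7$ ($s{\left(c \right)} = \left(-5 + 3\right) - 5 = -2 - 5 = -7$)
$s{\left(6 \right)} \left(-35\right) W = \left(-7\right) \left(-35\right) \left(-30\right) = 245 \left(-30\right) = -7350$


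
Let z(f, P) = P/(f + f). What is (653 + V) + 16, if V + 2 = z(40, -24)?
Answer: 6667/10 ≈ 666.70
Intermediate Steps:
z(f, P) = P/(2*f) (z(f, P) = P/((2*f)) = P*(1/(2*f)) = P/(2*f))
V = -23/10 (V = -2 + (1/2)*(-24)/40 = -2 + (1/2)*(-24)*(1/40) = -2 - 3/10 = -23/10 ≈ -2.3000)
(653 + V) + 16 = (653 - 23/10) + 16 = 6507/10 + 16 = 6667/10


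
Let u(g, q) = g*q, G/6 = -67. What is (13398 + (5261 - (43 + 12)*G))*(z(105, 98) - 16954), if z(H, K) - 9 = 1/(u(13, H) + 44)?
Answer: -973380422576/1409 ≈ -6.9083e+8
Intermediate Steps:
G = -402 (G = 6*(-67) = -402)
z(H, K) = 9 + 1/(44 + 13*H) (z(H, K) = 9 + 1/(13*H + 44) = 9 + 1/(44 + 13*H))
(13398 + (5261 - (43 + 12)*G))*(z(105, 98) - 16954) = (13398 + (5261 - (43 + 12)*(-402)))*((397 + 117*105)/(44 + 13*105) - 16954) = (13398 + (5261 - 55*(-402)))*((397 + 12285)/(44 + 1365) - 16954) = (13398 + (5261 - 1*(-22110)))*(12682/1409 - 16954) = (13398 + (5261 + 22110))*((1/1409)*12682 - 16954) = (13398 + 27371)*(12682/1409 - 16954) = 40769*(-23875504/1409) = -973380422576/1409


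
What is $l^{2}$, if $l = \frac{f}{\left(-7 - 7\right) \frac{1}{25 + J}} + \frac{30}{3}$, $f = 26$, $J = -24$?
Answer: $\frac{3249}{49} \approx 66.306$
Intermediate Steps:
$l = \frac{57}{7}$ ($l = \frac{26}{\left(-7 - 7\right) \frac{1}{25 - 24}} + \frac{30}{3} = \frac{26}{\left(-14\right) 1^{-1}} + 30 \cdot \frac{1}{3} = \frac{26}{\left(-14\right) 1} + 10 = \frac{26}{-14} + 10 = 26 \left(- \frac{1}{14}\right) + 10 = - \frac{13}{7} + 10 = \frac{57}{7} \approx 8.1429$)
$l^{2} = \left(\frac{57}{7}\right)^{2} = \frac{3249}{49}$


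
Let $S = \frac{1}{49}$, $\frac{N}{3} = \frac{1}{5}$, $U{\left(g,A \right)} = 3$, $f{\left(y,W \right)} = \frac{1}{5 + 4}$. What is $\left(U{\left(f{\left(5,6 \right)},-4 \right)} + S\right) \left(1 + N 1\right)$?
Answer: $\frac{1184}{245} \approx 4.8327$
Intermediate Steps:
$f{\left(y,W \right)} = \frac{1}{9}$
$N = \frac{3}{5} \approx 0.6$
$S = \frac{1}{49} \approx 0.020408$
$\left(U{\left(f{\left(5,6 \right)},-4 \right)} + S\right) \left(1 + N 1\right) = \left(3 + \frac{1}{49}\right) \left(1 + \frac{3}{5} \cdot 1\right) = \frac{148 \left(1 + \frac{3}{5}\right)}{49} = \frac{148}{49} \cdot \frac{8}{5} = \frac{1184}{245}$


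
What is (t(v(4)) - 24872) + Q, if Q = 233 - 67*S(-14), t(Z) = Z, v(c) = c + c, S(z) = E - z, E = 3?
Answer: -25770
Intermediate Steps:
S(z) = 3 - z
v(c) = 2*c
Q = -906 (Q = 233 - 67*(3 - 1*(-14)) = 233 - 67*(3 + 14) = 233 - 67*17 = 233 - 1139 = -906)
(t(v(4)) - 24872) + Q = (2*4 - 24872) - 906 = (8 - 24872) - 906 = -24864 - 906 = -25770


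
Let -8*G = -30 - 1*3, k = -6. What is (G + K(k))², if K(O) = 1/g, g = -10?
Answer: 25921/1600 ≈ 16.201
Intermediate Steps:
K(O) = -⅒ (K(O) = 1/(-10) = -⅒)
G = 33/8 (G = -(-30 - 1*3)/8 = -(-30 - 3)/8 = -⅛*(-33) = 33/8 ≈ 4.1250)
(G + K(k))² = (33/8 - ⅒)² = (161/40)² = 25921/1600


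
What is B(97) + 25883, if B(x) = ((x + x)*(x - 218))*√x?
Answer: 25883 - 23474*√97 ≈ -2.0531e+5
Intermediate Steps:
B(x) = 2*x^(3/2)*(-218 + x) (B(x) = ((2*x)*(-218 + x))*√x = (2*x*(-218 + x))*√x = 2*x^(3/2)*(-218 + x))
B(97) + 25883 = 2*97^(3/2)*(-218 + 97) + 25883 = 2*(97*√97)*(-121) + 25883 = -23474*√97 + 25883 = 25883 - 23474*√97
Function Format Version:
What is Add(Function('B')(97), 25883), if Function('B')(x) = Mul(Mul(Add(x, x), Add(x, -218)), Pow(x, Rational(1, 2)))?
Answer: Add(25883, Mul(-23474, Pow(97, Rational(1, 2)))) ≈ -2.0531e+5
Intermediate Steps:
Function('B')(x) = Mul(2, Pow(x, Rational(3, 2)), Add(-218, x)) (Function('B')(x) = Mul(Mul(Mul(2, x), Add(-218, x)), Pow(x, Rational(1, 2))) = Mul(Mul(2, x, Add(-218, x)), Pow(x, Rational(1, 2))) = Mul(2, Pow(x, Rational(3, 2)), Add(-218, x)))
Add(Function('B')(97), 25883) = Add(Mul(2, Pow(97, Rational(3, 2)), Add(-218, 97)), 25883) = Add(Mul(2, Mul(97, Pow(97, Rational(1, 2))), -121), 25883) = Add(Mul(-23474, Pow(97, Rational(1, 2))), 25883) = Add(25883, Mul(-23474, Pow(97, Rational(1, 2))))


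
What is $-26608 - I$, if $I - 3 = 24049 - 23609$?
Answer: $-27051$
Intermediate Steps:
$I = 443$ ($I = 3 + \left(24049 - 23609\right) = 3 + 440 = 443$)
$-26608 - I = -26608 - 443 = -27051$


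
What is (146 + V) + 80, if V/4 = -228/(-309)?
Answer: 23582/103 ≈ 228.95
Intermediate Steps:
V = 304/103 (V = 4*(-228/(-309)) = 4*(-228*(-1/309)) = 4*(76/103) = 304/103 ≈ 2.9515)
(146 + V) + 80 = (146 + 304/103) + 80 = 15342/103 + 80 = 23582/103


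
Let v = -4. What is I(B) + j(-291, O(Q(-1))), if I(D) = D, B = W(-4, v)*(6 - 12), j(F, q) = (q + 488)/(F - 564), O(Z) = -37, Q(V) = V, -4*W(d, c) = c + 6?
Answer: 2114/855 ≈ 2.4725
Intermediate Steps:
W(d, c) = -3/2 - c/4 (W(d, c) = -(c + 6)/4 = -(6 + c)/4 = -3/2 - c/4)
j(F, q) = (488 + q)/(-564 + F)
B = 3 (B = (-3/2 - ¼*(-4))*(6 - 12) = (-3/2 + 1)*(-6) = -½*(-6) = 3)
I(B) + j(-291, O(Q(-1))) = 3 + (488 - 37)/(-564 - 291) = 3 + 451/(-855) = 3 - 1/855*451 = 3 - 451/855 = 2114/855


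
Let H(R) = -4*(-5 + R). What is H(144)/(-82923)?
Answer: 556/82923 ≈ 0.0067050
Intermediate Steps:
H(R) = 20 - 4*R
H(144)/(-82923) = (20 - 4*144)/(-82923) = (20 - 576)*(-1/82923) = -556*(-1/82923) = 556/82923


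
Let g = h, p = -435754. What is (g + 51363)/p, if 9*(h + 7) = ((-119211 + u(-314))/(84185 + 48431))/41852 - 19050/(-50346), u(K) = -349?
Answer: -2690728819541607661/22830728371106900904 ≈ -0.11786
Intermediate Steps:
h = -364552694020127/52393617433476 (h = -7 + (((-119211 - 349)/(84185 + 48431))/41852 - 19050/(-50346))/9 = -7 + (-119560/132616*(1/41852) - 19050*(-1/50346))/9 = -7 + (-119560*1/132616*(1/41852) + 3175/8391)/9 = -7 + (-14945/16577*1/41852 + 3175/8391)/9 = -7 + (-14945/693780604 + 3175/8391)/9 = -7 + (1/9)*(2202628014205/5821513048164) = -7 + 2202628014205/52393617433476 = -364552694020127/52393617433476 ≈ -6.9580)
g = -364552694020127/52393617433476 ≈ -6.9580
(g + 51363)/p = (-364552694020127/52393617433476 + 51363)/(-435754) = (2690728819541607661/52393617433476)*(-1/435754) = -2690728819541607661/22830728371106900904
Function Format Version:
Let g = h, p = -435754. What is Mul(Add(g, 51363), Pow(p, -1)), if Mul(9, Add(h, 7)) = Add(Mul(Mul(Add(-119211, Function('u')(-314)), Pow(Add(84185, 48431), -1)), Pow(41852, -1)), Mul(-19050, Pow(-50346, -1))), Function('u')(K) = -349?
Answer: Rational(-2690728819541607661, 22830728371106900904) ≈ -0.11786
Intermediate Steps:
h = Rational(-364552694020127, 52393617433476) (h = Add(-7, Mul(Rational(1, 9), Add(Mul(Mul(Add(-119211, -349), Pow(Add(84185, 48431), -1)), Pow(41852, -1)), Mul(-19050, Pow(-50346, -1))))) = Add(-7, Mul(Rational(1, 9), Add(Mul(Mul(-119560, Pow(132616, -1)), Rational(1, 41852)), Mul(-19050, Rational(-1, 50346))))) = Add(-7, Mul(Rational(1, 9), Add(Mul(Mul(-119560, Rational(1, 132616)), Rational(1, 41852)), Rational(3175, 8391)))) = Add(-7, Mul(Rational(1, 9), Add(Mul(Rational(-14945, 16577), Rational(1, 41852)), Rational(3175, 8391)))) = Add(-7, Mul(Rational(1, 9), Add(Rational(-14945, 693780604), Rational(3175, 8391)))) = Add(-7, Mul(Rational(1, 9), Rational(2202628014205, 5821513048164))) = Add(-7, Rational(2202628014205, 52393617433476)) = Rational(-364552694020127, 52393617433476) ≈ -6.9580)
g = Rational(-364552694020127, 52393617433476) ≈ -6.9580
Mul(Add(g, 51363), Pow(p, -1)) = Mul(Add(Rational(-364552694020127, 52393617433476), 51363), Pow(-435754, -1)) = Mul(Rational(2690728819541607661, 52393617433476), Rational(-1, 435754)) = Rational(-2690728819541607661, 22830728371106900904)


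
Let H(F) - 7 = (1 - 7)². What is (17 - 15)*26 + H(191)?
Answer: 95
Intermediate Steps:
H(F) = 43 (H(F) = 7 + (1 - 7)² = 7 + (-6)² = 7 + 36 = 43)
(17 - 15)*26 + H(191) = (17 - 15)*26 + 43 = 2*26 + 43 = 52 + 43 = 95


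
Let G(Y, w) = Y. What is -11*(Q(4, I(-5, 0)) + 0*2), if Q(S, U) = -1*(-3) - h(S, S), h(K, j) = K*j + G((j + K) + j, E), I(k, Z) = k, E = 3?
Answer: 275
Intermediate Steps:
h(K, j) = K + 2*j + K*j (h(K, j) = K*j + ((j + K) + j) = K*j + ((K + j) + j) = K*j + (K + 2*j) = K + 2*j + K*j)
Q(S, U) = 3 - S**2 - 3*S (Q(S, U) = -1*(-3) - (S + 2*S + S*S) = 3 - (S + 2*S + S**2) = 3 - (S**2 + 3*S) = 3 + (-S**2 - 3*S) = 3 - S**2 - 3*S)
-11*(Q(4, I(-5, 0)) + 0*2) = -11*((3 - 1*4**2 - 3*4) + 0*2) = -11*((3 - 1*16 - 12) + 0) = -11*((3 - 16 - 12) + 0) = -11*(-25 + 0) = -11*(-25) = 275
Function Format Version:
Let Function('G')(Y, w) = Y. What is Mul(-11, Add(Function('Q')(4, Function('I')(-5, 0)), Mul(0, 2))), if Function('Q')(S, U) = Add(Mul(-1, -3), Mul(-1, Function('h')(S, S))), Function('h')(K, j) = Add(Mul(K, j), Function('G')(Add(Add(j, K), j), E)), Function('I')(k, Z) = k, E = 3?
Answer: 275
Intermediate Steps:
Function('h')(K, j) = Add(K, Mul(2, j), Mul(K, j)) (Function('h')(K, j) = Add(Mul(K, j), Add(Add(j, K), j)) = Add(Mul(K, j), Add(Add(K, j), j)) = Add(Mul(K, j), Add(K, Mul(2, j))) = Add(K, Mul(2, j), Mul(K, j)))
Function('Q')(S, U) = Add(3, Mul(-1, Pow(S, 2)), Mul(-3, S)) (Function('Q')(S, U) = Add(Mul(-1, -3), Mul(-1, Add(S, Mul(2, S), Mul(S, S)))) = Add(3, Mul(-1, Add(S, Mul(2, S), Pow(S, 2)))) = Add(3, Mul(-1, Add(Pow(S, 2), Mul(3, S)))) = Add(3, Add(Mul(-1, Pow(S, 2)), Mul(-3, S))) = Add(3, Mul(-1, Pow(S, 2)), Mul(-3, S)))
Mul(-11, Add(Function('Q')(4, Function('I')(-5, 0)), Mul(0, 2))) = Mul(-11, Add(Add(3, Mul(-1, Pow(4, 2)), Mul(-3, 4)), Mul(0, 2))) = Mul(-11, Add(Add(3, Mul(-1, 16), -12), 0)) = Mul(-11, Add(Add(3, -16, -12), 0)) = Mul(-11, Add(-25, 0)) = Mul(-11, -25) = 275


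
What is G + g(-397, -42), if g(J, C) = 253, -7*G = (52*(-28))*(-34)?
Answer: -6819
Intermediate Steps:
G = -7072 (G = -52*(-28)*(-34)/7 = -(-208)*(-34) = -⅐*49504 = -7072)
G + g(-397, -42) = -7072 + 253 = -6819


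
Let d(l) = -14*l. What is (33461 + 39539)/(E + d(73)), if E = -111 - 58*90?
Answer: -73000/6353 ≈ -11.491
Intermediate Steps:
E = -5331 (E = -111 - 5220 = -5331)
(33461 + 39539)/(E + d(73)) = (33461 + 39539)/(-5331 - 14*73) = 73000/(-5331 - 1022) = 73000/(-6353) = 73000*(-1/6353) = -73000/6353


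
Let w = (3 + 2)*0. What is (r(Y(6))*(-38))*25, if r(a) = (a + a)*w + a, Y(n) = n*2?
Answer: -11400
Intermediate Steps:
w = 0 (w = 5*0 = 0)
Y(n) = 2*n
r(a) = a (r(a) = (a + a)*0 + a = (2*a)*0 + a = 0 + a = a)
(r(Y(6))*(-38))*25 = ((2*6)*(-38))*25 = (12*(-38))*25 = -456*25 = -11400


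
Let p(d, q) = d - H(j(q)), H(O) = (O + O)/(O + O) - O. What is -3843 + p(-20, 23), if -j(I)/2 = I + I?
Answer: -3956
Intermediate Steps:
j(I) = -4*I (j(I) = -2*(I + I) = -4*I)
H(O) = 1 - O (H(O) = (2*O)/((2*O)) - O = (2*O)*(1/(2*O)) - O = 1 - O)
p(d, q) = -1 + d - 4*q (p(d, q) = d - (1 - (-4)*q) = d - (1 + 4*q) = d + (-1 - 4*q) = -1 + d - 4*q)
-3843 + p(-20, 23) = -3843 + (-1 - 20 - 4*23) = -3843 + (-1 - 20 - 92) = -3843 - 113 = -3956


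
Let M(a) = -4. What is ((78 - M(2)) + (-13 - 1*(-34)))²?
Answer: 10609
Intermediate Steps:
((78 - M(2)) + (-13 - 1*(-34)))² = ((78 - 1*(-4)) + (-13 - 1*(-34)))² = ((78 + 4) + (-13 + 34))² = (82 + 21)² = 103² = 10609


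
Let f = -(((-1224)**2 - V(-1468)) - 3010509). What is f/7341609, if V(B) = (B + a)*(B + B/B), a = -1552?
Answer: 180081/222473 ≈ 0.80945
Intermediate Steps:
V(B) = (1 + B)*(-1552 + B) (V(B) = (B - 1552)*(B + B/B) = (-1552 + B)*(B + 1) = (-1552 + B)*(1 + B) = (1 + B)*(-1552 + B))
f = 5942673 (f = -(((-1224)**2 - (-1552 + (-1468)**2 - 1551*(-1468))) - 3010509) = -((1498176 - (-1552 + 2155024 + 2276868)) - 3010509) = -((1498176 - 1*4430340) - 3010509) = -((1498176 - 4430340) - 3010509) = -(-2932164 - 3010509) = -1*(-5942673) = 5942673)
f/7341609 = 5942673/7341609 = 5942673*(1/7341609) = 180081/222473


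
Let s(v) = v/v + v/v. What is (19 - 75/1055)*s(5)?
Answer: 7988/211 ≈ 37.858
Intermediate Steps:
s(v) = 2 (s(v) = 1 + 1 = 2)
(19 - 75/1055)*s(5) = (19 - 75/1055)*2 = (19 - 75*1/1055)*2 = (19 - 15/211)*2 = (3994/211)*2 = 7988/211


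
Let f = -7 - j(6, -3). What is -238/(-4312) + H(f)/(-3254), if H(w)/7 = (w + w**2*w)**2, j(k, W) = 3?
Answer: -1099640141/501116 ≈ -2194.4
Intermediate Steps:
f = -10 (f = -7 - 1*3 = -7 - 3 = -10)
H(w) = 7*(w + w**3)**2 (H(w) = 7*(w + w**2*w)**2 = 7*(w + w**3)**2)
-238/(-4312) + H(f)/(-3254) = -238/(-4312) + (7*(-10)**2*(1 + (-10)**2)**2)/(-3254) = -238*(-1/4312) + (7*100*(1 + 100)**2)*(-1/3254) = 17/308 + (7*100*101**2)*(-1/3254) = 17/308 + (7*100*10201)*(-1/3254) = 17/308 + 7140700*(-1/3254) = 17/308 - 3570350/1627 = -1099640141/501116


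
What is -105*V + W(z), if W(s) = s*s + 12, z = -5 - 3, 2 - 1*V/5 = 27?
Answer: 13201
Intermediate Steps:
V = -125 (V = 10 - 5*27 = 10 - 135 = -125)
z = -8
W(s) = 12 + s² (W(s) = s² + 12 = 12 + s²)
-105*V + W(z) = -105*(-125) + (12 + (-8)²) = 13125 + (12 + 64) = 13125 + 76 = 13201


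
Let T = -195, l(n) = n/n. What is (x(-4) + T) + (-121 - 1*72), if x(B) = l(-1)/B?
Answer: -1553/4 ≈ -388.25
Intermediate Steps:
l(n) = 1
x(B) = 1/B
(x(-4) + T) + (-121 - 1*72) = (1/(-4) - 195) + (-121 - 1*72) = (-¼ - 195) + (-121 - 72) = -781/4 - 193 = -1553/4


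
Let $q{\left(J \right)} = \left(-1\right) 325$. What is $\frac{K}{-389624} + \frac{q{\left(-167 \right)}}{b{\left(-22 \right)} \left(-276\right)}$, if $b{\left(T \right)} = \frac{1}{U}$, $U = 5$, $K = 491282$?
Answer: $\frac{31096573}{6721014} \approx 4.6268$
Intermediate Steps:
$q{\left(J \right)} = -325$
$b{\left(T \right)} = \frac{1}{5}$
$\frac{K}{-389624} + \frac{q{\left(-167 \right)}}{b{\left(-22 \right)} \left(-276\right)} = \frac{491282}{-389624} - \frac{325}{\frac{1}{5} \left(-276\right)} = 491282 \left(- \frac{1}{389624}\right) - \frac{325}{- \frac{276}{5}} = - \frac{245641}{194812} - - \frac{1625}{276} = - \frac{245641}{194812} + \frac{1625}{276} = \frac{31096573}{6721014}$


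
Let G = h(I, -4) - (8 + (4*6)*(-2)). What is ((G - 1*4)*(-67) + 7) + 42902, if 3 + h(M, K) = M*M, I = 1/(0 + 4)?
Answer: 651101/16 ≈ 40694.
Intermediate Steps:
I = ¼ (I = 1/4 = ¼ ≈ 0.25000)
h(M, K) = -3 + M² (h(M, K) = -3 + M*M = -3 + M²)
G = 593/16 (G = (-3 + (¼)²) - (8 + (4*6)*(-2)) = (-3 + 1/16) - (8 + 24*(-2)) = -47/16 - (8 - 48) = -47/16 - 1*(-40) = -47/16 + 40 = 593/16 ≈ 37.063)
((G - 1*4)*(-67) + 7) + 42902 = ((593/16 - 1*4)*(-67) + 7) + 42902 = ((593/16 - 4)*(-67) + 7) + 42902 = ((529/16)*(-67) + 7) + 42902 = (-35443/16 + 7) + 42902 = -35331/16 + 42902 = 651101/16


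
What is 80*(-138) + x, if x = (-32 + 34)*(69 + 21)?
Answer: -10860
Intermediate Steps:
x = 180 (x = 2*90 = 180)
80*(-138) + x = 80*(-138) + 180 = -11040 + 180 = -10860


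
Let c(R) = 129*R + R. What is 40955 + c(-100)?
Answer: 27955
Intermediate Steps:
c(R) = 130*R
40955 + c(-100) = 40955 + 130*(-100) = 40955 - 13000 = 27955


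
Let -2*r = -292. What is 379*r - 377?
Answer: 54957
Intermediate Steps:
r = 146 (r = -½*(-292) = 146)
379*r - 377 = 379*146 - 377 = 55334 - 377 = 54957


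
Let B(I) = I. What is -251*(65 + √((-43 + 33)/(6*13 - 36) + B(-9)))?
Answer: -16315 - 251*I*√4074/21 ≈ -16315.0 - 762.9*I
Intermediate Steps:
-251*(65 + √((-43 + 33)/(6*13 - 36) + B(-9))) = -251*(65 + √((-43 + 33)/(6*13 - 36) - 9)) = -251*(65 + √(-10/(78 - 36) - 9)) = -251*(65 + √(-10/42 - 9)) = -251*(65 + √(-10*1/42 - 9)) = -251*(65 + √(-5/21 - 9)) = -251*(65 + √(-194/21)) = -251*(65 + I*√4074/21) = -16315 - 251*I*√4074/21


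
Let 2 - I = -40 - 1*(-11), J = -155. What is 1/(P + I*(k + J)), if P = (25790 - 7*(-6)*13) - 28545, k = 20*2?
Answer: -1/5774 ≈ -0.00017319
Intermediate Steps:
k = 40
P = -2209 (P = (25790 + 42*13) - 28545 = (25790 + 546) - 28545 = 26336 - 28545 = -2209)
I = 31 (I = 2 - (-40 - 1*(-11)) = 2 - (-40 + 11) = 2 - 1*(-29) = 2 + 29 = 31)
1/(P + I*(k + J)) = 1/(-2209 + 31*(40 - 155)) = 1/(-2209 + 31*(-115)) = 1/(-2209 - 3565) = 1/(-5774) = -1/5774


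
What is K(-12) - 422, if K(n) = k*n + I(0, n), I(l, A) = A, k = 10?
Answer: -554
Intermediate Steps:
K(n) = 11*n (K(n) = 10*n + n = 11*n)
K(-12) - 422 = 11*(-12) - 422 = -132 - 422 = -554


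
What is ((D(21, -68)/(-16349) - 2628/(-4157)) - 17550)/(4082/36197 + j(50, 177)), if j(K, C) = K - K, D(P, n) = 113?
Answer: -43172325572662643/277424121026 ≈ -1.5562e+5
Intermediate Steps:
j(K, C) = 0
((D(21, -68)/(-16349) - 2628/(-4157)) - 17550)/(4082/36197 + j(50, 177)) = ((113/(-16349) - 2628/(-4157)) - 17550)/(4082/36197 + 0) = ((113*(-1/16349) - 2628*(-1/4157)) - 17550)/(4082*(1/36197) + 0) = ((-113/16349 + 2628/4157) - 17550)/(4082/36197 + 0) = (42495431/67962793 - 17550)/(4082/36197) = -1192704521719/67962793*36197/4082 = -43172325572662643/277424121026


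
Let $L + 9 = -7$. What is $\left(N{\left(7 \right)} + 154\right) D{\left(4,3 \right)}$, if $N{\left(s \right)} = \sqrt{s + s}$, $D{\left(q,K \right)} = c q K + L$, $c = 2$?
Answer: $1232 + 8 \sqrt{14} \approx 1261.9$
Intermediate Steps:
$L = -16$ ($L = -9 - 7 = -16$)
$D{\left(q,K \right)} = -16 + 2 K q$ ($D{\left(q,K \right)} = 2 q K - 16 = 2 K q - 16 = -16 + 2 K q$)
$N{\left(s \right)} = \sqrt{2} \sqrt{s}$ ($N{\left(s \right)} = \sqrt{2 s} = \sqrt{2} \sqrt{s}$)
$\left(N{\left(7 \right)} + 154\right) D{\left(4,3 \right)} = \left(\sqrt{2} \sqrt{7} + 154\right) \left(-16 + 2 \cdot 3 \cdot 4\right) = \left(\sqrt{14} + 154\right) \left(-16 + 24\right) = \left(154 + \sqrt{14}\right) 8 = 1232 + 8 \sqrt{14}$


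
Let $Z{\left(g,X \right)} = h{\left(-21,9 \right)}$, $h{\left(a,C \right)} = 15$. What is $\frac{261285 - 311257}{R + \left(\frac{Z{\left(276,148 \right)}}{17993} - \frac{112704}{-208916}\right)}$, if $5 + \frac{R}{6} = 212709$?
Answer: $- \frac{46961506670884}{1199340175759131} \approx -0.039156$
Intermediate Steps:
$R = 1276224$ ($R = -30 + 6 \cdot 212709 = -30 + 1276254 = 1276224$)
$Z{\left(g,X \right)} = 15$
$\frac{261285 - 311257}{R + \left(\frac{Z{\left(276,148 \right)}}{17993} - \frac{112704}{-208916}\right)} = \frac{261285 - 311257}{1276224 + \left(\frac{15}{17993} - \frac{112704}{-208916}\right)} = - \frac{49972}{1276224 + \left(15 \cdot \frac{1}{17993} - - \frac{28176}{52229}\right)} = - \frac{49972}{1276224 + \left(\frac{15}{17993} + \frac{28176}{52229}\right)} = - \frac{49972}{1276224 + \frac{507754203}{939756397}} = - \frac{49972}{\frac{1199340175759131}{939756397}} = \left(-49972\right) \frac{939756397}{1199340175759131} = - \frac{46961506670884}{1199340175759131}$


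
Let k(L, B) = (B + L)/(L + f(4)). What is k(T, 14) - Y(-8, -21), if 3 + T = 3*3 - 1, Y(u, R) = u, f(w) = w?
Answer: 91/9 ≈ 10.111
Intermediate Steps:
T = 5 (T = -3 + (3*3 - 1) = -3 + (9 - 1) = -3 + 8 = 5)
k(L, B) = (B + L)/(4 + L) (k(L, B) = (B + L)/(L + 4) = (B + L)/(4 + L))
k(T, 14) - Y(-8, -21) = (14 + 5)/(4 + 5) - 1*(-8) = 19/9 + 8 = 91/9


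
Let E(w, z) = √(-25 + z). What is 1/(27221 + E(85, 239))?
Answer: 27221/740982627 - √214/740982627 ≈ 3.6717e-5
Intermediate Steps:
1/(27221 + E(85, 239)) = 1/(27221 + √(-25 + 239)) = 1/(27221 + √214)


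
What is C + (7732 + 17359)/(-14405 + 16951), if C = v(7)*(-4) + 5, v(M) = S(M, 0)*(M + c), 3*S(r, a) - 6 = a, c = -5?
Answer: -2915/2546 ≈ -1.1449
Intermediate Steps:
S(r, a) = 2 + a/3
v(M) = -10 + 2*M (v(M) = (2 + (⅓)*0)*(M - 5) = (2 + 0)*(-5 + M) = 2*(-5 + M) = -10 + 2*M)
C = -11 (C = (-10 + 2*7)*(-4) + 5 = (-10 + 14)*(-4) + 5 = 4*(-4) + 5 = -16 + 5 = -11)
C + (7732 + 17359)/(-14405 + 16951) = -11 + (7732 + 17359)/(-14405 + 16951) = -11 + 25091/2546 = -2915/2546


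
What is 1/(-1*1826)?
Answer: -1/1826 ≈ -0.00054764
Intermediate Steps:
1/(-1*1826) = 1/(-1826) = -1/1826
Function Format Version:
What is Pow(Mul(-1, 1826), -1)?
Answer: Rational(-1, 1826) ≈ -0.00054764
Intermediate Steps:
Pow(Mul(-1, 1826), -1) = Pow(-1826, -1) = Rational(-1, 1826)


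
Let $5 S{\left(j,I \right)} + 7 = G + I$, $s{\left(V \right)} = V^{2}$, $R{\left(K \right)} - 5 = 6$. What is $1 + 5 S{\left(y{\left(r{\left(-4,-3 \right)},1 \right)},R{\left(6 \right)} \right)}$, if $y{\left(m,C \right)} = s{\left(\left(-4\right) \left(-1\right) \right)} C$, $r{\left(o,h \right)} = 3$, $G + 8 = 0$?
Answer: $-3$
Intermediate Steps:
$G = -8$ ($G = -8 + 0 = -8$)
$R{\left(K \right)} = 11$ ($R{\left(K \right)} = 5 + 6 = 11$)
$y{\left(m,C \right)} = 16 C$ ($y{\left(m,C \right)} = \left(\left(-4\right) \left(-1\right)\right)^{2} C = 4^{2} C = 16 C$)
$S{\left(j,I \right)} = -3 + \frac{I}{5}$ ($S{\left(j,I \right)} = - \frac{7}{5} + \frac{-8 + I}{5} = - \frac{7}{5} + \left(- \frac{8}{5} + \frac{I}{5}\right) = -3 + \frac{I}{5}$)
$1 + 5 S{\left(y{\left(r{\left(-4,-3 \right)},1 \right)},R{\left(6 \right)} \right)} = 1 + 5 \left(-3 + \frac{1}{5} \cdot 11\right) = 1 + 5 \left(-3 + \frac{11}{5}\right) = 1 + 5 \left(- \frac{4}{5}\right) = 1 - 4 = -3$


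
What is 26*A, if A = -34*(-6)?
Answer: 5304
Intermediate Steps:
A = 204
26*A = 26*204 = 5304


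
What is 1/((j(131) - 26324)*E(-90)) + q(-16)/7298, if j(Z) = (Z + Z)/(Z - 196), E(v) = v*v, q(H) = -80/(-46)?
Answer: 55445741749/232674316820280 ≈ 0.00023830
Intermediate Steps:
q(H) = 40/23 (q(H) = -80*(-1/46) = 40/23)
E(v) = v**2
j(Z) = 2*Z/(-196 + Z) (j(Z) = (2*Z)/(-196 + Z) = 2*Z/(-196 + Z))
1/((j(131) - 26324)*E(-90)) + q(-16)/7298 = 1/((2*131/(-196 + 131) - 26324)*((-90)**2)) + (40/23)/7298 = 1/(2*131/(-65) - 26324*8100) + (40/23)*(1/7298) = (1/8100)/(2*131*(-1/65) - 26324) + 20/83927 = (1/8100)/(-262/65 - 26324) + 20/83927 = (1/8100)/(-1711322/65) + 20/83927 = -65/1711322*1/8100 + 20/83927 = -13/2772341640 + 20/83927 = 55445741749/232674316820280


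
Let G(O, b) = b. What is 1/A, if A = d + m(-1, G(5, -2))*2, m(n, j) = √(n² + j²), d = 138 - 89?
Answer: 49/2381 - 2*√5/2381 ≈ 0.018701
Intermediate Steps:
d = 49
m(n, j) = √(j² + n²)
A = 49 + 2*√5 (A = 49 + √((-2)² + (-1)²)*2 = 49 + √(4 + 1)*2 = 49 + √5*2 = 49 + 2*√5 ≈ 53.472)
1/A = 1/(49 + 2*√5)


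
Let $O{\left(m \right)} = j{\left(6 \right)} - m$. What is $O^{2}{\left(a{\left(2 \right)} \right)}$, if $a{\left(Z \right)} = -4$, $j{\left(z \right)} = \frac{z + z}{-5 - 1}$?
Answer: $4$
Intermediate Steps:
$j{\left(z \right)} = - \frac{z}{3}$ ($j{\left(z \right)} = \frac{2 z}{-6} = 2 z \left(- \frac{1}{6}\right) = - \frac{z}{3}$)
$O{\left(m \right)} = -2 - m$ ($O{\left(m \right)} = \left(- \frac{1}{3}\right) 6 - m = -2 - m$)
$O^{2}{\left(a{\left(2 \right)} \right)} = \left(-2 - -4\right)^{2} = \left(-2 + 4\right)^{2} = 2^{2} = 4$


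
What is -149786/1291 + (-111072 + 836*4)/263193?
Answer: -39561703546/339782163 ≈ -116.43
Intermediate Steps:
-149786/1291 + (-111072 + 836*4)/263193 = -149786*1/1291 + (-111072 + 3344)*(1/263193) = -149786/1291 - 107728*1/263193 = -149786/1291 - 107728/263193 = -39561703546/339782163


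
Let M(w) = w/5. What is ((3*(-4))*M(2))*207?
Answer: -4968/5 ≈ -993.60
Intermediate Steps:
M(w) = w/5 (M(w) = w*(⅕) = w/5)
((3*(-4))*M(2))*207 = ((3*(-4))*((⅕)*2))*207 = -12*⅖*207 = -24/5*207 = -4968/5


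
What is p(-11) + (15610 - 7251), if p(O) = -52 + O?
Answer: 8296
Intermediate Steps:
p(-11) + (15610 - 7251) = (-52 - 11) + (15610 - 7251) = -63 + 8359 = 8296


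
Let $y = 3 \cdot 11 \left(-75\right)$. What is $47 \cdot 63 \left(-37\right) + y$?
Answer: $-112032$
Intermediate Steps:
$y = -2475$ ($y = 33 \left(-75\right) = -2475$)
$47 \cdot 63 \left(-37\right) + y = 47 \cdot 63 \left(-37\right) - 2475 = 2961 \left(-37\right) - 2475 = -109557 - 2475 = -112032$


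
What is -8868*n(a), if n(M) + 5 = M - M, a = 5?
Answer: 44340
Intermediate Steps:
n(M) = -5 (n(M) = -5 + (M - M) = -5 + 0 = -5)
-8868*n(a) = -8868*(-5) = 44340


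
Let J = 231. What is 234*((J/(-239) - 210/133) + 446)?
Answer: 471212118/4541 ≈ 1.0377e+5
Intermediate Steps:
234*((J/(-239) - 210/133) + 446) = 234*((231/(-239) - 210/133) + 446) = 234*((231*(-1/239) - 210*1/133) + 446) = 234*((-231/239 - 30/19) + 446) = 234*(-11559/4541 + 446) = 234*(2013727/4541) = 471212118/4541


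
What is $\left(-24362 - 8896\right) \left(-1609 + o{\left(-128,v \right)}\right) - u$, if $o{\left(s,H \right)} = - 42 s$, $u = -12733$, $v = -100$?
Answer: $-125270153$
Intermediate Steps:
$\left(-24362 - 8896\right) \left(-1609 + o{\left(-128,v \right)}\right) - u = \left(-24362 - 8896\right) \left(-1609 - -5376\right) - -12733 = - 33258 \left(-1609 + 5376\right) + 12733 = \left(-33258\right) 3767 + 12733 = -125282886 + 12733 = -125270153$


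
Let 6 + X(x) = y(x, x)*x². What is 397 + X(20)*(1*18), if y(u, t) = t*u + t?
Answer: 3024289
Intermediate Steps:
y(u, t) = t + t*u
X(x) = -6 + x³*(1 + x) (X(x) = -6 + (x*(1 + x))*x² = -6 + x³*(1 + x))
397 + X(20)*(1*18) = 397 + (-6 + 20³*(1 + 20))*(1*18) = 397 + (-6 + 8000*21)*18 = 397 + (-6 + 168000)*18 = 397 + 167994*18 = 397 + 3023892 = 3024289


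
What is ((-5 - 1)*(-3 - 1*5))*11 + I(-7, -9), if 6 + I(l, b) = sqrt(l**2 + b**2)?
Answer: 522 + sqrt(130) ≈ 533.40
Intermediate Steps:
I(l, b) = -6 + sqrt(b**2 + l**2) (I(l, b) = -6 + sqrt(l**2 + b**2) = -6 + sqrt(b**2 + l**2))
((-5 - 1)*(-3 - 1*5))*11 + I(-7, -9) = ((-5 - 1)*(-3 - 1*5))*11 + (-6 + sqrt((-9)**2 + (-7)**2)) = -6*(-3 - 5)*11 + (-6 + sqrt(81 + 49)) = -6*(-8)*11 + (-6 + sqrt(130)) = 48*11 + (-6 + sqrt(130)) = 528 + (-6 + sqrt(130)) = 522 + sqrt(130)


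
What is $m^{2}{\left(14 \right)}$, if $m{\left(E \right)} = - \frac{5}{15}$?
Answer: $\frac{1}{9} \approx 0.11111$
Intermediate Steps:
$m{\left(E \right)} = - \frac{1}{3}$ ($m{\left(E \right)} = \left(-5\right) \frac{1}{15} = - \frac{1}{3}$)
$m^{2}{\left(14 \right)} = \left(- \frac{1}{3}\right)^{2} = \frac{1}{9}$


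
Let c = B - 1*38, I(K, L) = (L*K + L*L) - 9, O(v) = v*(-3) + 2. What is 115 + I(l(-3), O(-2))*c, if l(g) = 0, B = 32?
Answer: -215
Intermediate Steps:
O(v) = 2 - 3*v (O(v) = -3*v + 2 = 2 - 3*v)
I(K, L) = -9 + L² + K*L (I(K, L) = (K*L + L²) - 9 = (L² + K*L) - 9 = -9 + L² + K*L)
c = -6 (c = 32 - 1*38 = 32 - 38 = -6)
115 + I(l(-3), O(-2))*c = 115 + (-9 + (2 - 3*(-2))² + 0*(2 - 3*(-2)))*(-6) = 115 + (-9 + (2 + 6)² + 0*(2 + 6))*(-6) = 115 + (-9 + 8² + 0*8)*(-6) = 115 + (-9 + 64 + 0)*(-6) = 115 + 55*(-6) = 115 - 330 = -215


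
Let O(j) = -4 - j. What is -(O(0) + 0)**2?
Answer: -16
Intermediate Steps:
-(O(0) + 0)**2 = -((-4 - 1*0) + 0)**2 = -((-4 + 0) + 0)**2 = -(-4 + 0)**2 = -1*(-4)**2 = -1*16 = -16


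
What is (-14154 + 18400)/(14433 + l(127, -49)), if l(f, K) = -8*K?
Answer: 4246/14825 ≈ 0.28641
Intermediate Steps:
(-14154 + 18400)/(14433 + l(127, -49)) = (-14154 + 18400)/(14433 - 8*(-49)) = 4246/(14433 + 392) = 4246/14825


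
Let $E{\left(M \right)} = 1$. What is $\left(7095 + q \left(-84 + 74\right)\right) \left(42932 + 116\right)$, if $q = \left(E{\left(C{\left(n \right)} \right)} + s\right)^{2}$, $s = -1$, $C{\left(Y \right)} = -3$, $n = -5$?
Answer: $305425560$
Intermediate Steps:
$q = 0$ ($q = \left(1 - 1\right)^{2} = 0^{2} = 0$)
$\left(7095 + q \left(-84 + 74\right)\right) \left(42932 + 116\right) = \left(7095 + 0 \left(-84 + 74\right)\right) \left(42932 + 116\right) = \left(7095 + 0 \left(-10\right)\right) 43048 = \left(7095 + 0\right) 43048 = 7095 \cdot 43048 = 305425560$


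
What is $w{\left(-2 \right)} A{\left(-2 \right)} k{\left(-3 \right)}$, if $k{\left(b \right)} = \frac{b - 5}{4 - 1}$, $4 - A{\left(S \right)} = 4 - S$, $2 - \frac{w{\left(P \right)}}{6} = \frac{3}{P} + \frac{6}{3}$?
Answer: $48$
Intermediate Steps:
$w{\left(P \right)} = - \frac{18}{P}$ ($w{\left(P \right)} = 12 - 6 \left(\frac{3}{P} + \frac{6}{3}\right) = 12 - 6 \left(\frac{3}{P} + 6 \cdot \frac{1}{3}\right) = 12 - 6 \left(\frac{3}{P} + 2\right) = 12 - 6 \left(2 + \frac{3}{P}\right) = 12 - \left(12 + \frac{18}{P}\right) = - \frac{18}{P}$)
$A{\left(S \right)} = S$ ($A{\left(S \right)} = 4 - \left(4 - S\right) = 4 + \left(-4 + S\right) = S$)
$k{\left(b \right)} = - \frac{5}{3} + \frac{b}{3}$ ($k{\left(b \right)} = \frac{-5 + b}{3} = \left(-5 + b\right) \frac{1}{3} = - \frac{5}{3} + \frac{b}{3}$)
$w{\left(-2 \right)} A{\left(-2 \right)} k{\left(-3 \right)} = - \frac{18}{-2} \left(-2\right) \left(- \frac{5}{3} + \frac{1}{3} \left(-3\right)\right) = \left(-18\right) \left(- \frac{1}{2}\right) \left(-2\right) \left(- \frac{5}{3} - 1\right) = 9 \left(-2\right) \left(- \frac{8}{3}\right) = \left(-18\right) \left(- \frac{8}{3}\right) = 48$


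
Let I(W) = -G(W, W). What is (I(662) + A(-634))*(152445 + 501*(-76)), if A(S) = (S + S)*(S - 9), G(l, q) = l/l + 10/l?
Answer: 30864980246052/331 ≈ 9.3248e+10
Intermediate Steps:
G(l, q) = 1 + 10/l
A(S) = 2*S*(-9 + S) (A(S) = (2*S)*(-9 + S) = 2*S*(-9 + S))
I(W) = -(10 + W)/W
(I(662) + A(-634))*(152445 + 501*(-76)) = ((-10 - 1*662)/662 + 2*(-634)*(-9 - 634))*(152445 + 501*(-76)) = ((-10 - 662)/662 + 2*(-634)*(-643))*(152445 - 38076) = ((1/662)*(-672) + 815324)*114369 = (-336/331 + 815324)*114369 = (269871908/331)*114369 = 30864980246052/331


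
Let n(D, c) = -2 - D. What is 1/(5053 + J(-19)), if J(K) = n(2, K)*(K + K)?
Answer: 1/5205 ≈ 0.00019212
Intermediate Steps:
J(K) = -8*K (J(K) = (-2 - 1*2)*(K + K) = (-2 - 2)*(2*K) = -8*K)
1/(5053 + J(-19)) = 1/(5053 - 8*(-19)) = 1/(5053 + 152) = 1/5205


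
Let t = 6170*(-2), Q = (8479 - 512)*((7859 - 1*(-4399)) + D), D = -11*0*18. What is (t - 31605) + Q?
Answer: 97615541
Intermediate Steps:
D = 0 (D = 0*18 = 0)
Q = 97659486 (Q = (8479 - 512)*((7859 - 1*(-4399)) + 0) = 7967*((7859 + 4399) + 0) = 7967*(12258 + 0) = 7967*12258 = 97659486)
t = -12340
(t - 31605) + Q = (-12340 - 31605) + 97659486 = -43945 + 97659486 = 97615541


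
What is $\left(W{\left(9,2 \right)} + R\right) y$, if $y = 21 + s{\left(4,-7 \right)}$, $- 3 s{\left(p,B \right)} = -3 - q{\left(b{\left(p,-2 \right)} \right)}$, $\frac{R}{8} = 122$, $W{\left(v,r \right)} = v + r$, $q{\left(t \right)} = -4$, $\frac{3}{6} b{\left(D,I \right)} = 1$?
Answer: $20398$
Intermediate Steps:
$b{\left(D,I \right)} = 2$ ($b{\left(D,I \right)} = 2 \cdot 1 = 2$)
$W{\left(v,r \right)} = r + v$
$R = 976$ ($R = 8 \cdot 122 = 976$)
$s{\left(p,B \right)} = - \frac{1}{3}$ ($s{\left(p,B \right)} = - \frac{-3 - -4}{3} = - \frac{-3 + 4}{3} = \left(- \frac{1}{3}\right) 1 = - \frac{1}{3}$)
$y = \frac{62}{3}$ ($y = 21 - \frac{1}{3} = \frac{62}{3} \approx 20.667$)
$\left(W{\left(9,2 \right)} + R\right) y = \left(\left(2 + 9\right) + 976\right) \frac{62}{3} = \left(11 + 976\right) \frac{62}{3} = 987 \cdot \frac{62}{3} = 20398$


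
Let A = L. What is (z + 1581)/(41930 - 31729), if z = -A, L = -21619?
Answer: 23200/10201 ≈ 2.2743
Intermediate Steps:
A = -21619
z = 21619 (z = -1*(-21619) = 21619)
(z + 1581)/(41930 - 31729) = (21619 + 1581)/(41930 - 31729) = 23200/10201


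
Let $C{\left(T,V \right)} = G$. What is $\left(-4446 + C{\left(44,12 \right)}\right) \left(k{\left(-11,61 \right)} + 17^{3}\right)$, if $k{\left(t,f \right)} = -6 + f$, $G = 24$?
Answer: $-21968496$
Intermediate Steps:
$C{\left(T,V \right)} = 24$
$\left(-4446 + C{\left(44,12 \right)}\right) \left(k{\left(-11,61 \right)} + 17^{3}\right) = \left(-4446 + 24\right) \left(\left(-6 + 61\right) + 17^{3}\right) = - 4422 \left(55 + 4913\right) = \left(-4422\right) 4968 = -21968496$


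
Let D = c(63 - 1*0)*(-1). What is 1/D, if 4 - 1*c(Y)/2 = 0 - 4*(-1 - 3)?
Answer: 1/24 ≈ 0.041667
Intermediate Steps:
c(Y) = -24 (c(Y) = 8 - 2*(0 - 4*(-1 - 3)) = 8 - 2*(0 - 4*(-4)) = 8 - 2*(0 + 16) = 8 - 2*16 = 8 - 32 = -24)
D = 24 (D = -24*(-1) = 24)
1/D = 1/24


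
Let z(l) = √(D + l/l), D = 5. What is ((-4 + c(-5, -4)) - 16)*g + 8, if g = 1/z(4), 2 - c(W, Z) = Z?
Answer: 8 - 7*√6/3 ≈ 2.2845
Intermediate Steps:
c(W, Z) = 2 - Z
z(l) = √6 (z(l) = √(5 + l/l) = √(5 + 1) = √6)
g = √6/6 (g = 1/(√6) = √6/6 ≈ 0.40825)
((-4 + c(-5, -4)) - 16)*g + 8 = ((-4 + (2 - 1*(-4))) - 16)*(√6/6) + 8 = ((-4 + (2 + 4)) - 16)*(√6/6) + 8 = ((-4 + 6) - 16)*(√6/6) + 8 = (2 - 16)*(√6/6) + 8 = -7*√6/3 + 8 = 8 - 7*√6/3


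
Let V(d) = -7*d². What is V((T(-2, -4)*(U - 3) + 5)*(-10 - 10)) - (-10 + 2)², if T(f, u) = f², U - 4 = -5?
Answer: -338864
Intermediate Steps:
U = -1 (U = 4 - 5 = -1)
V((T(-2, -4)*(U - 3) + 5)*(-10 - 10)) - (-10 + 2)² = -7*(-10 - 10)²*((-2)²*(-1 - 3) + 5)² - (-10 + 2)² = -7*400*(4*(-4) + 5)² - 1*(-8)² = -7*400*(-16 + 5)² - 1*64 = -7*(-11*(-20))² - 64 = -7*220² - 64 = -7*48400 - 64 = -338800 - 64 = -338864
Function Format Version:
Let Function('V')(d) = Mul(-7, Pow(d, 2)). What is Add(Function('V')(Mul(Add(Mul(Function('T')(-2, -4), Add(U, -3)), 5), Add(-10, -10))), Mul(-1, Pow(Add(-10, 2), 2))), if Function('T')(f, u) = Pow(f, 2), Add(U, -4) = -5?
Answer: -338864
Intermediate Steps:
U = -1 (U = Add(4, -5) = -1)
Add(Function('V')(Mul(Add(Mul(Function('T')(-2, -4), Add(U, -3)), 5), Add(-10, -10))), Mul(-1, Pow(Add(-10, 2), 2))) = Add(Mul(-7, Pow(Mul(Add(Mul(Pow(-2, 2), Add(-1, -3)), 5), Add(-10, -10)), 2)), Mul(-1, Pow(Add(-10, 2), 2))) = Add(Mul(-7, Pow(Mul(Add(Mul(4, -4), 5), -20), 2)), Mul(-1, Pow(-8, 2))) = Add(Mul(-7, Pow(Mul(Add(-16, 5), -20), 2)), Mul(-1, 64)) = Add(Mul(-7, Pow(Mul(-11, -20), 2)), -64) = Add(Mul(-7, Pow(220, 2)), -64) = Add(Mul(-7, 48400), -64) = Add(-338800, -64) = -338864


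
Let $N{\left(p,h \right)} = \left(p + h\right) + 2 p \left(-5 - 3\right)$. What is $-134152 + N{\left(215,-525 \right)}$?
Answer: $-137902$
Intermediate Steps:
$N{\left(p,h \right)} = h - 15 p$ ($N{\left(p,h \right)} = \left(h + p\right) + 2 p \left(-8\right) = \left(h + p\right) - 16 p = h - 15 p$)
$-134152 + N{\left(215,-525 \right)} = -134152 - 3750 = -137902$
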